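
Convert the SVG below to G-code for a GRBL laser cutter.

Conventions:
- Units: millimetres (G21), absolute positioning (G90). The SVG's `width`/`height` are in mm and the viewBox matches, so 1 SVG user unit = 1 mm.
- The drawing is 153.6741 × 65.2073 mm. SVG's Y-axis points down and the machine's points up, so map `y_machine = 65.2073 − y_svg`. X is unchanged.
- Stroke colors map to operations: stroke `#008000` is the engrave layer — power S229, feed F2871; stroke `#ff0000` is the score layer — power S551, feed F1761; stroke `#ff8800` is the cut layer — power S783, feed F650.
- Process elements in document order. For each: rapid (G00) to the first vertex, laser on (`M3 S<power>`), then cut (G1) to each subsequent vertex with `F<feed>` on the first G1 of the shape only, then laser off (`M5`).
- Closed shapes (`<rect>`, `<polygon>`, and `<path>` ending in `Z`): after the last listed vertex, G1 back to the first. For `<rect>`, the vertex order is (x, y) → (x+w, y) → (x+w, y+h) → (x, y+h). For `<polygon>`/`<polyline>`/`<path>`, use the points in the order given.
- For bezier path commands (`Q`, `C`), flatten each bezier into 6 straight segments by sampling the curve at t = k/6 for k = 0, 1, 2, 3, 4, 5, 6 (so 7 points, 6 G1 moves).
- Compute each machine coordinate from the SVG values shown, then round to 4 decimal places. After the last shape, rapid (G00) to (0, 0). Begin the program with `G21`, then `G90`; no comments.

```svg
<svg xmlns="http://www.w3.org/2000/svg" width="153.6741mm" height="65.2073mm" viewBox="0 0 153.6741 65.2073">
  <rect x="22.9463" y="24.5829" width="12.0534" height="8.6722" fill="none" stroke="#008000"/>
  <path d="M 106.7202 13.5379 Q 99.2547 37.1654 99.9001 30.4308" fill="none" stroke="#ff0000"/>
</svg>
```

1 u = 1 mm; y_m = 65.2073 − y.

[1] `<rect>` rectangle, #008000→engrave S229 F2871: (22.9463,40.6244) → (34.9997,40.6244) → (34.9997,31.9522) → (22.9463,31.9522) → (22.9463,40.6244) (closed)

[2] `<path>` quadratic bezier, #ff0000→score S551 F1761: (106.7202,51.6694) → (104.4570,44.6370) → (102.6444,39.2913) → (101.2824,35.6324) → (100.3710,33.6603) → (99.9103,33.3750) → (99.9001,34.7765)

G21
G90
G00 X22.9463 Y40.6244
M3 S229
G1 X34.9997 Y40.6244 F2871
G1 X34.9997 Y31.9522
G1 X22.9463 Y31.9522
G1 X22.9463 Y40.6244
M5
G00 X106.7202 Y51.6694
M3 S551
G1 X104.4570 Y44.6370 F1761
G1 X102.6444 Y39.2913
G1 X101.2824 Y35.6324
G1 X100.3710 Y33.6603
G1 X99.9103 Y33.3750
G1 X99.9001 Y34.7765
M5
G00 X0.0000 Y0.0000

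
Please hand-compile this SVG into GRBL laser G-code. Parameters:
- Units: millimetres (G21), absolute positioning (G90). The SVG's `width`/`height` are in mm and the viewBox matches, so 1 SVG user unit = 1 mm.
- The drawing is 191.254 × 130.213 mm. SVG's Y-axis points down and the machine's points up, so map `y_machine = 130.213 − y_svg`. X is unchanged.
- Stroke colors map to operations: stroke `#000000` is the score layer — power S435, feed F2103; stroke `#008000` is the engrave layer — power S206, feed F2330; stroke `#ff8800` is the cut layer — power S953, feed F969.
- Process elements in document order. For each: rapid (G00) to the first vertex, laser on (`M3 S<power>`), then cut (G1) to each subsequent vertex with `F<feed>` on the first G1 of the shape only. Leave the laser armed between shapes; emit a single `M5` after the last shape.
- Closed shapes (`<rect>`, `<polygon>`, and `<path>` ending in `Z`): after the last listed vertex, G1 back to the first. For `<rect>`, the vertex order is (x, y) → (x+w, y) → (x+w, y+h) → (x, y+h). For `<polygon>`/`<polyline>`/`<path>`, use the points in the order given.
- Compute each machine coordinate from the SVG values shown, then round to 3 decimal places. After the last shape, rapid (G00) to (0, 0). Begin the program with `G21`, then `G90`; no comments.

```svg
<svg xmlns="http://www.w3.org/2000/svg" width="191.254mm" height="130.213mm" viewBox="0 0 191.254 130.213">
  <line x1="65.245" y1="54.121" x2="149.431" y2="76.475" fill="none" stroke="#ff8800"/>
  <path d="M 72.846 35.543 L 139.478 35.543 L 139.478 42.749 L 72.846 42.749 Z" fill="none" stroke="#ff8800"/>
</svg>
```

viewBox `0 0 191.254 130.213` with mm width/height → 1 unit = 1 mm. Flip: y_m = 130.213 − y_svg.

**Shape 1** — `<line>` line segment, stroke `#ff8800` → cut (S953, F969). Machine vertices: (65.245,76.092) → (149.431,53.738). Open path.

**Shape 2** — `<path>` rectangle, stroke `#ff8800` → cut (S953, F969). Machine vertices: (72.846,94.670) → (139.478,94.670) → (139.478,87.464) → (72.846,87.464) → (72.846,94.670). Closed: final G1 returns to the first vertex.

G21
G90
G00 X65.245 Y76.092
M3 S953
G1 X149.431 Y53.738 F969
G00 X72.846 Y94.670
M3 S953
G1 X139.478 Y94.670 F969
G1 X139.478 Y87.464
G1 X72.846 Y87.464
G1 X72.846 Y94.670
M5
G00 X0.000 Y0.000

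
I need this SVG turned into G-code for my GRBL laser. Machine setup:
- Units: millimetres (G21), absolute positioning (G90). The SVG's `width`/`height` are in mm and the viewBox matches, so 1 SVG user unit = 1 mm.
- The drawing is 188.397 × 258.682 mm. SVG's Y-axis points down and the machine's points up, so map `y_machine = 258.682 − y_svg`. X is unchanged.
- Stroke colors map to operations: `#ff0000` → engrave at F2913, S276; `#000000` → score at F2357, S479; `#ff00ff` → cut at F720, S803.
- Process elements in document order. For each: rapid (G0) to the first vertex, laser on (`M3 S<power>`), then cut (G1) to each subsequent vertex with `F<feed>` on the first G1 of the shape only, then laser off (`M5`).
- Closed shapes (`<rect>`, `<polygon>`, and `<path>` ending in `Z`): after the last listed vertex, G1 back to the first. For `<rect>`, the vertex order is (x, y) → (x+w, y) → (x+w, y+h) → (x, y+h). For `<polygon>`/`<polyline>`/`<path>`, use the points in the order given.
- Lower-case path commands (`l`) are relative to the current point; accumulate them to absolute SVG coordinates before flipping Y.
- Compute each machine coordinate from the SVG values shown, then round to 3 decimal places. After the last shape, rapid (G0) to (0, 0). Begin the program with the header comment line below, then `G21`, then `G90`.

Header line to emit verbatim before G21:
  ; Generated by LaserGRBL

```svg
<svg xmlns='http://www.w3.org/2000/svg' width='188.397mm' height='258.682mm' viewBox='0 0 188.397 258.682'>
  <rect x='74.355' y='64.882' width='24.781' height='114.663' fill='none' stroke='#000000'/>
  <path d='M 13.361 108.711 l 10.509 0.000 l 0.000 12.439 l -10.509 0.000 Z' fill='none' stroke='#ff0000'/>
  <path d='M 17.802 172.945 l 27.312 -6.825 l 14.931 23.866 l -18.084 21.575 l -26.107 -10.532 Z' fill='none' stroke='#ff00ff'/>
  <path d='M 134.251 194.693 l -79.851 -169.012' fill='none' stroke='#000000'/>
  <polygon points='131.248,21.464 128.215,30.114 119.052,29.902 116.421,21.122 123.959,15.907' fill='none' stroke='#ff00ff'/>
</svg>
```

; Generated by LaserGRBL
G21
G90
G0 X74.355 Y193.800
M3 S479
G1 X99.136 Y193.800 F2357
G1 X99.136 Y79.137
G1 X74.355 Y79.137
G1 X74.355 Y193.800
M5
G0 X13.361 Y149.971
M3 S276
G1 X23.870 Y149.971 F2913
G1 X23.870 Y137.532
G1 X13.361 Y137.532
G1 X13.361 Y149.971
M5
G0 X17.802 Y85.737
M3 S803
G1 X45.114 Y92.562 F720
G1 X60.045 Y68.696
G1 X41.961 Y47.121
G1 X15.854 Y57.653
G1 X17.802 Y85.737
M5
G0 X134.251 Y63.989
M3 S479
G1 X54.400 Y233.001 F2357
M5
G0 X131.248 Y237.218
M3 S803
G1 X128.215 Y228.568 F720
G1 X119.052 Y228.780
G1 X116.421 Y237.560
G1 X123.959 Y242.775
G1 X131.248 Y237.218
M5
G0 X0.000 Y0.000

1 u = 1 mm; y_m = 258.682 − y.

[1] `<rect>` rectangle, #000000→score S479 F2357: (74.355,193.800) → (99.136,193.800) → (99.136,79.137) → (74.355,79.137) → (74.355,193.800) (closed)

[2] `<path>` rectangle, #ff0000→engrave S276 F2913: (13.361,149.971) → (23.870,149.971) → (23.870,137.532) → (13.361,137.532) → (13.361,149.971) (closed)

[3] `<path>` regular polygon, #ff00ff→cut S803 F720: (17.802,85.737) → (45.114,92.562) → (60.045,68.696) → (41.961,47.121) → (15.854,57.653) → (17.802,85.737) (closed)

[4] `<path>` line segment, #000000→score S479 F2357: (134.251,63.989) → (54.400,233.001)

[5] `<polygon>` regular polygon, #ff00ff→cut S803 F720: (131.248,237.218) → (128.215,228.568) → (119.052,228.780) → (116.421,237.560) → (123.959,242.775) → (131.248,237.218) (closed)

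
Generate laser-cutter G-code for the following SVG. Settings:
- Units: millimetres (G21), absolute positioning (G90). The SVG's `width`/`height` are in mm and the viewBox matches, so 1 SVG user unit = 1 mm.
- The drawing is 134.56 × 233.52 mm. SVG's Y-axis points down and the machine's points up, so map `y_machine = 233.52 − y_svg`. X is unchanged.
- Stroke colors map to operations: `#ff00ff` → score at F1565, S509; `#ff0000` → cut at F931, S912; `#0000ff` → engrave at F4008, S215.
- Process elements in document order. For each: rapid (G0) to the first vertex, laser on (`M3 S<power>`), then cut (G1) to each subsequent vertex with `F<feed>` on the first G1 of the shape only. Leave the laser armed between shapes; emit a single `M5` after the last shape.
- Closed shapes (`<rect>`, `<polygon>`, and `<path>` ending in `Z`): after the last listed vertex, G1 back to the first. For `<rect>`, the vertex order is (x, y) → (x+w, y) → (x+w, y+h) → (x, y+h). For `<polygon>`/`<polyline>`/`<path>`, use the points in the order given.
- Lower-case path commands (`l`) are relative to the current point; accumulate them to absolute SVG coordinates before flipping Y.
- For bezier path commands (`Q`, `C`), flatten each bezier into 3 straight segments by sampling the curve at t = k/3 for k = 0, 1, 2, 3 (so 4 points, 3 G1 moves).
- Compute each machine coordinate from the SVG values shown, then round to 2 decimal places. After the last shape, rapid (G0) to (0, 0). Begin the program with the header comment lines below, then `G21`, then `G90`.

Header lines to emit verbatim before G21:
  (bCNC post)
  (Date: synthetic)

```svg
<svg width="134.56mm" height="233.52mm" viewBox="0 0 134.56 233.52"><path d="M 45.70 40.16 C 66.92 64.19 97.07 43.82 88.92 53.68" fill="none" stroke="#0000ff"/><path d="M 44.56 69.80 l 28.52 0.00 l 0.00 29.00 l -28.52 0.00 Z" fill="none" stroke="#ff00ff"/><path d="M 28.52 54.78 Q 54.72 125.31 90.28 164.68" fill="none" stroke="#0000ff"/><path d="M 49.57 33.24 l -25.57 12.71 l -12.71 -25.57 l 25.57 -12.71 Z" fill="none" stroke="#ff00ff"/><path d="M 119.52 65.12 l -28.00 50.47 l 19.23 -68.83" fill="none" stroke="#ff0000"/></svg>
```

Since the viewBox matches the mm dimensions, user units are millimetres directly. The only transform is the Y-flip y_m = 233.52 − y_svg.

Shape 1 is a cubic bezier drawn with `<path>`. Its stroke #0000ff means engrave at S215, F4008. After flipping Y the toolpath is (45.70,193.36) → (68.15,181.37) → (86.05,182.39) → (88.92,179.84).

Shape 2 is a rectangle drawn with `<path>`. Its stroke #ff00ff means score at S509, F1565. After flipping Y the toolpath is (44.56,163.72) → (73.08,163.72) → (73.08,134.72) → (44.56,134.72) → (44.56,163.72), returning to the start.

Shape 3 is a quadratic bezier drawn with `<path>`. Its stroke #0000ff means engrave at S215, F4008. After flipping Y the toolpath is (28.52,178.74) → (47.03,135.18) → (67.61,98.55) → (90.28,68.84).

Shape 4 is a regular polygon drawn with `<path>`. Its stroke #ff00ff means score at S509, F1565. After flipping Y the toolpath is (49.57,200.28) → (24.00,187.57) → (11.29,213.14) → (36.86,225.85) → (49.57,200.28), returning to the start.

Shape 5 is a open polyline drawn with `<path>`. Its stroke #ff0000 means cut at S912, F931. After flipping Y the toolpath is (119.52,168.40) → (91.52,117.93) → (110.75,186.76).

(bCNC post)
(Date: synthetic)
G21
G90
G0 X45.70 Y193.36
M3 S215
G1 X68.15 Y181.37 F4008
G1 X86.05 Y182.39
G1 X88.92 Y179.84
G0 X44.56 Y163.72
M3 S509
G1 X73.08 Y163.72 F1565
G1 X73.08 Y134.72
G1 X44.56 Y134.72
G1 X44.56 Y163.72
G0 X28.52 Y178.74
M3 S215
G1 X47.03 Y135.18 F4008
G1 X67.61 Y98.55
G1 X90.28 Y68.84
G0 X49.57 Y200.28
M3 S509
G1 X24.00 Y187.57 F1565
G1 X11.29 Y213.14
G1 X36.86 Y225.85
G1 X49.57 Y200.28
G0 X119.52 Y168.40
M3 S912
G1 X91.52 Y117.93 F931
G1 X110.75 Y186.76
M5
G0 X0.00 Y0.00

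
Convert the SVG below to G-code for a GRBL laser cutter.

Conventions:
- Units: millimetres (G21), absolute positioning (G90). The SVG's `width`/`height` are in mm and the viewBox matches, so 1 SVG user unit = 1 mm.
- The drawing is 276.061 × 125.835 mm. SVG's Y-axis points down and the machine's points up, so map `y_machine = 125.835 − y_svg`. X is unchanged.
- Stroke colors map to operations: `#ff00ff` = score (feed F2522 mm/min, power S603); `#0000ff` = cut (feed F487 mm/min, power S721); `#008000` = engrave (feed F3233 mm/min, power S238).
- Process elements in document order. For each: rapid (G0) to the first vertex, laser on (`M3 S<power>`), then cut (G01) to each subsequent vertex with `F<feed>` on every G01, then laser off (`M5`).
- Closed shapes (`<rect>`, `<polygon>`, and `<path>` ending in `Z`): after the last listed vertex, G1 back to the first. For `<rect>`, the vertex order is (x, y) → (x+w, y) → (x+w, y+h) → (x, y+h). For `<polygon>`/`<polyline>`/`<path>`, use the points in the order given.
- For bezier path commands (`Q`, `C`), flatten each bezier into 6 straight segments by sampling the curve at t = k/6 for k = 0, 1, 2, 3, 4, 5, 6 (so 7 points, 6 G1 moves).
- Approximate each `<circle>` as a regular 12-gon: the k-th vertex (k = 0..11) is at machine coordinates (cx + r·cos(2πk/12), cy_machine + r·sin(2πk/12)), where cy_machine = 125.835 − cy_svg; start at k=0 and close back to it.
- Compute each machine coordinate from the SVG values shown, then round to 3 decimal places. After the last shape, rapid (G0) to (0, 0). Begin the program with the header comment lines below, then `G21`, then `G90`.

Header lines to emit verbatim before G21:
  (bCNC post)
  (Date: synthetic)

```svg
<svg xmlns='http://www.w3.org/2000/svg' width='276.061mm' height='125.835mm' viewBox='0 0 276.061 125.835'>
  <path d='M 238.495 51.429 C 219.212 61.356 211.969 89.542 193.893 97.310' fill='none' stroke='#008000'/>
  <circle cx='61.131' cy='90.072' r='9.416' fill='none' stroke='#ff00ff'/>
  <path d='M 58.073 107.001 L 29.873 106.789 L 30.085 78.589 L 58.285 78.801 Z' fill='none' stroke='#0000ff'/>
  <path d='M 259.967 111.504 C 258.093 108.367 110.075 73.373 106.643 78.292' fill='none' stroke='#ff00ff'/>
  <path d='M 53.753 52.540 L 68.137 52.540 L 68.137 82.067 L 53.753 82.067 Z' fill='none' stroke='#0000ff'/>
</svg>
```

(bCNC post)
(Date: synthetic)
G21
G90
G0 X238.495 Y74.406
M3 S238
G01 X229.751 Y68.100 F3233
G01 X222.378 Y59.825 F3233
G01 X215.741 Y50.656 F3233
G01 X209.205 Y41.667 F3233
G01 X202.134 Y33.931 F3233
G01 X193.893 Y28.525 F3233
M5
G0 X70.547 Y35.763
M3 S603
G01 X69.285 Y40.471 F2522
G01 X65.839 Y43.917 F2522
G01 X61.131 Y45.179 F2522
G01 X56.423 Y43.917 F2522
G01 X52.977 Y40.471 F2522
G01 X51.715 Y35.763 F2522
G01 X52.977 Y31.055 F2522
G01 X56.423 Y27.609 F2522
G01 X61.131 Y26.347 F2522
G01 X65.839 Y27.609 F2522
G01 X69.285 Y31.055 F2522
G01 X70.547 Y35.763 F2522
M5
G0 X58.073 Y18.834
M3 S721
G01 X29.873 Y19.046 F487
G01 X30.085 Y47.246 F487
G01 X58.285 Y47.034 F487
G01 X58.073 Y18.834 F487
M5
G0 X259.967 Y14.331
M3 S603
G01 X248.197 Y18.222 F2522
G01 X220.146 Y25.429 F2522
G01 X183.889 Y33.958 F2522
G01 X147.503 Y41.816 F2522
G01 X119.062 Y47.009 F2522
G01 X106.643 Y47.543 F2522
M5
G0 X53.753 Y73.295
M3 S721
G01 X68.137 Y73.295 F487
G01 X68.137 Y43.768 F487
G01 X53.753 Y43.768 F487
G01 X53.753 Y73.295 F487
M5
G0 X0.000 Y0.000

Since the viewBox matches the mm dimensions, user units are millimetres directly. The only transform is the Y-flip y_m = 125.835 − y_svg.

Shape 1 is a cubic bezier drawn with `<path>`. Its stroke #008000 means engrave at S238, F3233. After flipping Y the toolpath is (238.495,74.406) → (229.751,68.100) → (222.378,59.825) → (215.741,50.656) → (209.205,41.667) → (202.134,33.931) → (193.893,28.525).

Shape 2 is a circle drawn with `<circle>`. Its stroke #ff00ff means score at S603, F2522. After flipping Y the toolpath is (70.547,35.763) → (69.285,40.471) → (65.839,43.917) → (61.131,45.179) → (56.423,43.917) → (52.977,40.471) → (51.715,35.763) → (52.977,31.055) → (56.423,27.609) → (61.131,26.347) → (65.839,27.609) → (69.285,31.055) → (70.547,35.763), returning to the start.

Shape 3 is a regular polygon drawn with `<path>`. Its stroke #0000ff means cut at S721, F487. After flipping Y the toolpath is (58.073,18.834) → (29.873,19.046) → (30.085,47.246) → (58.285,47.034) → (58.073,18.834), returning to the start.

Shape 4 is a cubic bezier drawn with `<path>`. Its stroke #ff00ff means score at S603, F2522. After flipping Y the toolpath is (259.967,14.331) → (248.197,18.222) → (220.146,25.429) → (183.889,33.958) → (147.503,41.816) → (119.062,47.009) → (106.643,47.543).

Shape 5 is a rectangle drawn with `<path>`. Its stroke #0000ff means cut at S721, F487. After flipping Y the toolpath is (53.753,73.295) → (68.137,73.295) → (68.137,43.768) → (53.753,43.768) → (53.753,73.295), returning to the start.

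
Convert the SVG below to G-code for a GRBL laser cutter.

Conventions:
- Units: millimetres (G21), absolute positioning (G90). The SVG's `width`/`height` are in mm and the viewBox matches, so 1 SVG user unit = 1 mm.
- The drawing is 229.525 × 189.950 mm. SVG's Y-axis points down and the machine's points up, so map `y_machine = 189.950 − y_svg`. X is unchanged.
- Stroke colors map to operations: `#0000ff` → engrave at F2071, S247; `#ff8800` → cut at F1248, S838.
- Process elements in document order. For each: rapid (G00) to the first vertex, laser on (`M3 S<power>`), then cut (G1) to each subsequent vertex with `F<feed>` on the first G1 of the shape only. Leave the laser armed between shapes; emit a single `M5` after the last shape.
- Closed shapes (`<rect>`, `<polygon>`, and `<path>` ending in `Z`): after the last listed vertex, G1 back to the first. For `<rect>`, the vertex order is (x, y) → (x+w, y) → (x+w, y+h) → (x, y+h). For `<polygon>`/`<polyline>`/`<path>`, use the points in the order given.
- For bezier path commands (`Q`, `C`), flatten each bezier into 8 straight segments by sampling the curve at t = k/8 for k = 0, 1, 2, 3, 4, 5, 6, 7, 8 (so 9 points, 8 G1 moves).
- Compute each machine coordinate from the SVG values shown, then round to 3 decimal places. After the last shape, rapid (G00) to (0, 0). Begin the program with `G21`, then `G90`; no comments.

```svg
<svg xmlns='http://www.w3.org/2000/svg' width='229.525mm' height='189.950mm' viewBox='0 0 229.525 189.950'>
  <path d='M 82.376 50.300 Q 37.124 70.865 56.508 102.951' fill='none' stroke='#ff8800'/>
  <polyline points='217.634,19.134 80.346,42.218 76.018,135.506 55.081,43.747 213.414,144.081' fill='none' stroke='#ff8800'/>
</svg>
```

1 u = 1 mm; y_m = 189.950 − y.

[1] `<path>` quadratic bezier, #ff8800→cut S838 F1248: (82.376,139.650) → (72.073,134.329) → (63.790,128.647) → (57.526,122.606) → (53.283,116.205) → (51.059,109.443) → (50.856,102.322) → (52.672,94.840) → (56.508,86.999)

[2] `<polyline>` open polyline, #ff8800→cut S838 F1248: (217.634,170.816) → (80.346,147.732) → (76.018,54.444) → (55.081,146.203) → (213.414,45.869)

G21
G90
G00 X82.376 Y139.650
M3 S838
G1 X72.073 Y134.329 F1248
G1 X63.790 Y128.647
G1 X57.526 Y122.606
G1 X53.283 Y116.205
G1 X51.059 Y109.443
G1 X50.856 Y102.322
G1 X52.672 Y94.840
G1 X56.508 Y86.999
G00 X217.634 Y170.816
M3 S838
G1 X80.346 Y147.732 F1248
G1 X76.018 Y54.444
G1 X55.081 Y146.203
G1 X213.414 Y45.869
M5
G00 X0.000 Y0.000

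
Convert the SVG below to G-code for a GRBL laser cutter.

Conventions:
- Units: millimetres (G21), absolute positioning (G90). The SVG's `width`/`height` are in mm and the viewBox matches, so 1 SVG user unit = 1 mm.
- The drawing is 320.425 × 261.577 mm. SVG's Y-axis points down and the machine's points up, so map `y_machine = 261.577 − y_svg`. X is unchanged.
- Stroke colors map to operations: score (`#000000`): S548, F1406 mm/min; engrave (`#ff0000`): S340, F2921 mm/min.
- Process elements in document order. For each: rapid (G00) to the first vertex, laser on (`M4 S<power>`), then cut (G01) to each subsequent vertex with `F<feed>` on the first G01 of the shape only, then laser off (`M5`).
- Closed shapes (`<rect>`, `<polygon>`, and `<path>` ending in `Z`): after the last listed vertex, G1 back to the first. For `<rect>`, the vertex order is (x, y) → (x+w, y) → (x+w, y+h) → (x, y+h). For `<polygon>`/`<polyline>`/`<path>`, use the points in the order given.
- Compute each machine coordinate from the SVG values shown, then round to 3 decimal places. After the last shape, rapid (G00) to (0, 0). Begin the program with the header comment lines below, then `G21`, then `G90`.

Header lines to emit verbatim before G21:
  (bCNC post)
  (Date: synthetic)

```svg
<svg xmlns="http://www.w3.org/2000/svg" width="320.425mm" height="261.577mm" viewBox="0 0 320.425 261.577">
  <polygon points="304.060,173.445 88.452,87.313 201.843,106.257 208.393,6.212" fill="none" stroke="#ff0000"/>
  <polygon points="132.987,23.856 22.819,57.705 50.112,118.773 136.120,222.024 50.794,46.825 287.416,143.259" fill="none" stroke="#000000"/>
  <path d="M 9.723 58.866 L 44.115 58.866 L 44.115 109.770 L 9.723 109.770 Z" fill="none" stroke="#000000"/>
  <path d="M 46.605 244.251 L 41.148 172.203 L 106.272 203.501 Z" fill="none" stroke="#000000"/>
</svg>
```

(bCNC post)
(Date: synthetic)
G21
G90
G00 X304.060 Y88.132
M4 S340
G01 X88.452 Y174.264 F2921
G01 X201.843 Y155.320
G01 X208.393 Y255.365
G01 X304.060 Y88.132
M5
G00 X132.987 Y237.721
M4 S548
G01 X22.819 Y203.872 F1406
G01 X50.112 Y142.804
G01 X136.120 Y39.553
G01 X50.794 Y214.752
G01 X287.416 Y118.318
G01 X132.987 Y237.721
M5
G00 X9.723 Y202.711
M4 S548
G01 X44.115 Y202.711 F1406
G01 X44.115 Y151.807
G01 X9.723 Y151.807
G01 X9.723 Y202.711
M5
G00 X46.605 Y17.326
M4 S548
G01 X41.148 Y89.374 F1406
G01 X106.272 Y58.076
G01 X46.605 Y17.326
M5
G00 X0.000 Y0.000

viewBox `0 0 320.425 261.577` with mm width/height → 1 unit = 1 mm. Flip: y_m = 261.577 − y_svg.

**Shape 1** — `<polygon>` closed polygon, stroke `#ff0000` → engrave (S340, F2921). Machine vertices: (304.060,88.132) → (88.452,174.264) → (201.843,155.320) → (208.393,255.365) → (304.060,88.132). Closed: final G1 returns to the first vertex.

**Shape 2** — `<polygon>` closed polygon, stroke `#000000` → score (S548, F1406). Machine vertices: (132.987,237.721) → (22.819,203.872) → (50.112,142.804) → (136.120,39.553) → (50.794,214.752) → (287.416,118.318) → (132.987,237.721). Closed: final G1 returns to the first vertex.

**Shape 3** — `<path>` rectangle, stroke `#000000` → score (S548, F1406). Machine vertices: (9.723,202.711) → (44.115,202.711) → (44.115,151.807) → (9.723,151.807) → (9.723,202.711). Closed: final G1 returns to the first vertex.

**Shape 4** — `<path>` regular polygon, stroke `#000000` → score (S548, F1406). Machine vertices: (46.605,17.326) → (41.148,89.374) → (106.272,58.076) → (46.605,17.326). Closed: final G1 returns to the first vertex.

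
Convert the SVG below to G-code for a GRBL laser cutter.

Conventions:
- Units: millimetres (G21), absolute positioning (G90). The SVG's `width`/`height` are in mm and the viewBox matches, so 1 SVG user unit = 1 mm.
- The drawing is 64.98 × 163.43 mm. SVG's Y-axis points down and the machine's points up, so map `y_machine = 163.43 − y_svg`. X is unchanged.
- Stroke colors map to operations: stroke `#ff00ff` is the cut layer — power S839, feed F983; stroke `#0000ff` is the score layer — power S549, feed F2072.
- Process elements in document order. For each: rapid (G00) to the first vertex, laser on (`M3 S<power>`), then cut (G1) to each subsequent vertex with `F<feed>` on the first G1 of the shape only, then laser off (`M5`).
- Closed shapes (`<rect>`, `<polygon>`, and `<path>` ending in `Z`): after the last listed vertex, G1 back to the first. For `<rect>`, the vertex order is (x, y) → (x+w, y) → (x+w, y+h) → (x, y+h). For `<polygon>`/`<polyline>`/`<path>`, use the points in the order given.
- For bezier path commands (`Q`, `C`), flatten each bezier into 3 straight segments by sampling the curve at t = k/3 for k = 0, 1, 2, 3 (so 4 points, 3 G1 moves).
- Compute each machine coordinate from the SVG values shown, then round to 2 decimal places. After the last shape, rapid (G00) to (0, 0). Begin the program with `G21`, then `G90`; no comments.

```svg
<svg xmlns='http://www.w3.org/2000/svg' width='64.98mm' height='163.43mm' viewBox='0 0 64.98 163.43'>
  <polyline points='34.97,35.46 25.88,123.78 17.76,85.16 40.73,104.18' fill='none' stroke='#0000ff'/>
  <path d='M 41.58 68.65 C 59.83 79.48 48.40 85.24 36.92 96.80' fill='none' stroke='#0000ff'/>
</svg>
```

G21
G90
G00 X34.97 Y127.97
M3 S549
G1 X25.88 Y39.65 F2072
G1 X17.76 Y78.27
G1 X40.73 Y59.25
M5
G00 X41.58 Y94.78
M3 S549
G1 X51.03 Y85.24 F2072
G1 X47.29 Y76.66
G1 X36.92 Y66.63
M5
G00 X0.00 Y0.00

viewBox `0 0 64.98 163.43` with mm width/height → 1 unit = 1 mm. Flip: y_m = 163.43 − y_svg.

**Shape 1** — `<polyline>` open polyline, stroke `#0000ff` → score (S549, F2072). Machine vertices: (34.97,127.97) → (25.88,39.65) → (17.76,78.27) → (40.73,59.25). Open path.

**Shape 2** — `<path>` cubic bezier, stroke `#0000ff` → score (S549, F2072). Control points (SVG): P0=(41.58,68.65), P1=(59.83,79.48), P2=(48.40,85.24), P3=(36.92,96.80); sampled at t=k/3. Machine vertices: (41.58,94.78) → (51.03,85.24) → (47.29,76.66) → (36.92,66.63). Open path.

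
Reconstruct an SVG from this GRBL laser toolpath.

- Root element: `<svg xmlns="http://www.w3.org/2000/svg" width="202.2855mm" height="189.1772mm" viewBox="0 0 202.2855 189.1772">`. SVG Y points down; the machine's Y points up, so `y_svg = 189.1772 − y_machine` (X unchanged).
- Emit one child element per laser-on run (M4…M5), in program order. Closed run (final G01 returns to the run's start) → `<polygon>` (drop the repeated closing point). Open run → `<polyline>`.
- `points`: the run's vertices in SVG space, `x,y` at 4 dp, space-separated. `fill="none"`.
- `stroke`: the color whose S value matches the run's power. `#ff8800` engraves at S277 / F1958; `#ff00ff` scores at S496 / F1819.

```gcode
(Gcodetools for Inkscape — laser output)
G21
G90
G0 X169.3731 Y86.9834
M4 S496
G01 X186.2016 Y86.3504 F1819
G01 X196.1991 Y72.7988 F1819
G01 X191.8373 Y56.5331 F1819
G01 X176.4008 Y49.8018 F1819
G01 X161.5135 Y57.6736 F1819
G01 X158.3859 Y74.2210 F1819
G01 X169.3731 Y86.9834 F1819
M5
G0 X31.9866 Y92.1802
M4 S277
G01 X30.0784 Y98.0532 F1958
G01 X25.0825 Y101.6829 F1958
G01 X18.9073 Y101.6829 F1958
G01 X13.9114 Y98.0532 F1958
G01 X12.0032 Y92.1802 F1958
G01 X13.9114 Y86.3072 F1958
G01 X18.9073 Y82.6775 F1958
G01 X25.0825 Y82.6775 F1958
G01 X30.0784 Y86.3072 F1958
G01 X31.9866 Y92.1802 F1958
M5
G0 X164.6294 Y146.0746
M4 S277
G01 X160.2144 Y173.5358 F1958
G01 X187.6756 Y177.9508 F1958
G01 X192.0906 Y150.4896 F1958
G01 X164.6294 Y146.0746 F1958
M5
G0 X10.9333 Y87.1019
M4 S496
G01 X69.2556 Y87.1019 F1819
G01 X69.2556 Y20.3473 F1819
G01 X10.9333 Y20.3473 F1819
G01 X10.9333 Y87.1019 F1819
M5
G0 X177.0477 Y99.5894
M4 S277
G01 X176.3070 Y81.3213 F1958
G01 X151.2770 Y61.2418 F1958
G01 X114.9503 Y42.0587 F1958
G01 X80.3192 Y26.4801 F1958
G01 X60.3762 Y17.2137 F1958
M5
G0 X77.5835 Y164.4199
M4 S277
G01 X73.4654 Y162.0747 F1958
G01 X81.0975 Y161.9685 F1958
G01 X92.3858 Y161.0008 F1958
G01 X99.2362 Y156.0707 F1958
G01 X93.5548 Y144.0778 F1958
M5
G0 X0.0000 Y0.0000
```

Machine Y-up, SVG Y-down with viewBox height 189.1772, so y_svg = 189.1772 − y_machine; X carries over.

Run 1: the run's S496 means `#ff00ff` (score). The run returns to its start, so emit a `<polygon>` with points (Y-flipped): 169.3731,102.1938 186.2016,102.8268 196.1991,116.3784 191.8373,132.6441 176.4008,139.3754 161.5135,131.5036 158.3859,114.9562.

Run 2: the run's S277 means `#ff8800` (engrave). The run returns to its start, so emit a `<polygon>` with points (Y-flipped): 31.9866,96.9970 30.0784,91.1240 25.0825,87.4943 18.9073,87.4943 13.9114,91.1240 12.0032,96.9970 13.9114,102.8700 18.9073,106.4997 25.0825,106.4997 30.0784,102.8700.

Run 3: the run's S277 means `#ff8800` (engrave). The run returns to its start, so emit a `<polygon>` with points (Y-flipped): 164.6294,43.1026 160.2144,15.6414 187.6756,11.2264 192.0906,38.6876.

Run 4: the run's S496 means `#ff00ff` (score). The run returns to its start, so emit a `<polygon>` with points (Y-flipped): 10.9333,102.0753 69.2556,102.0753 69.2556,168.8299 10.9333,168.8299.

Run 5: S277 ⇒ engrave layer `#ff8800`. The run is open, so emit a `<polyline>` with points (Y-flipped): 177.0477,89.5878 176.3070,107.8559 151.2770,127.9354 114.9503,147.1185 80.3192,162.6971 60.3762,171.9635.

Run 6: power S277 maps to stroke `#ff8800` (engrave). The run is open, so emit a `<polyline>` with points (Y-flipped): 77.5835,24.7573 73.4654,27.1025 81.0975,27.2087 92.3858,28.1764 99.2362,33.1065 93.5548,45.0994.

<svg xmlns="http://www.w3.org/2000/svg" width="202.2855mm" height="189.1772mm" viewBox="0 0 202.2855 189.1772">
  <polygon points="169.3731,102.1938 186.2016,102.8268 196.1991,116.3784 191.8373,132.6441 176.4008,139.3754 161.5135,131.5036 158.3859,114.9562" fill="none" stroke="#ff00ff"/>
  <polygon points="31.9866,96.9970 30.0784,91.1240 25.0825,87.4943 18.9073,87.4943 13.9114,91.1240 12.0032,96.9970 13.9114,102.8700 18.9073,106.4997 25.0825,106.4997 30.0784,102.8700" fill="none" stroke="#ff8800"/>
  <polygon points="164.6294,43.1026 160.2144,15.6414 187.6756,11.2264 192.0906,38.6876" fill="none" stroke="#ff8800"/>
  <polygon points="10.9333,102.0753 69.2556,102.0753 69.2556,168.8299 10.9333,168.8299" fill="none" stroke="#ff00ff"/>
  <polyline points="177.0477,89.5878 176.3070,107.8559 151.2770,127.9354 114.9503,147.1185 80.3192,162.6971 60.3762,171.9635" fill="none" stroke="#ff8800"/>
  <polyline points="77.5835,24.7573 73.4654,27.1025 81.0975,27.2087 92.3858,28.1764 99.2362,33.1065 93.5548,45.0994" fill="none" stroke="#ff8800"/>
</svg>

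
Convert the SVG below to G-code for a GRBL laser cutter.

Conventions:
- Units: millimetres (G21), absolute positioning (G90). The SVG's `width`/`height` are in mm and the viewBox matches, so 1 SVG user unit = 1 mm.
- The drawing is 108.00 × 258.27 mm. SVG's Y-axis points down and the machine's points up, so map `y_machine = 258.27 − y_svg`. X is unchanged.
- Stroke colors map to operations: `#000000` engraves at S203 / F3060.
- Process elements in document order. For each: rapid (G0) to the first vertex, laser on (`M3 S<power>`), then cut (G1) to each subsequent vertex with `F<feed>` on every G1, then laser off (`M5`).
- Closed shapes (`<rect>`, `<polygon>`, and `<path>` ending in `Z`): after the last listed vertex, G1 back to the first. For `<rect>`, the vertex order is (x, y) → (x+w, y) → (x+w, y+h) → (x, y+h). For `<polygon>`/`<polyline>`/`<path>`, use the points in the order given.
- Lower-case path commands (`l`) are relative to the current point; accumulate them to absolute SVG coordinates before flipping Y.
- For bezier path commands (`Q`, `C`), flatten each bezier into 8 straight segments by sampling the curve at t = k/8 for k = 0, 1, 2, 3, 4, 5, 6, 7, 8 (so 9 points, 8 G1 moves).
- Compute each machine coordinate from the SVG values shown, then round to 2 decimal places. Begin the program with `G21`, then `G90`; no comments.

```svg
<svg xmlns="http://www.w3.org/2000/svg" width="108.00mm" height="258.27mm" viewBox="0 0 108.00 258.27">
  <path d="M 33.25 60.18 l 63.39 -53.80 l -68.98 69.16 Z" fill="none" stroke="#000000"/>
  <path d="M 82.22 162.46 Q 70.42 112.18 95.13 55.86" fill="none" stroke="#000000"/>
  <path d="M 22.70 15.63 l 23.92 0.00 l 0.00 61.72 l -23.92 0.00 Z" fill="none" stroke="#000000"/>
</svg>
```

1 u = 1 mm; y_m = 258.27 − y.

[1] `<path>` closed polygon, #000000→engrave S203 F3060: (33.25,198.09) → (96.64,251.89) → (27.66,182.73) → (33.25,198.09) (closed)

[2] `<path>` quadratic bezier, #000000→engrave S203 F3060: (82.22,95.81) → (79.84,108.47) → (78.60,121.33) → (78.50,134.37) → (79.55,147.60) → (81.73,161.02) → (85.06,174.63) → (89.52,188.42) → (95.13,202.41)

[3] `<path>` rectangle, #000000→engrave S203 F3060: (22.70,242.64) → (46.62,242.64) → (46.62,180.92) → (22.70,180.92) → (22.70,242.64) (closed)

G21
G90
G0 X33.25 Y198.09
M3 S203
G1 X96.64 Y251.89 F3060
G1 X27.66 Y182.73 F3060
G1 X33.25 Y198.09 F3060
M5
G0 X82.22 Y95.81
M3 S203
G1 X79.84 Y108.47 F3060
G1 X78.60 Y121.33 F3060
G1 X78.50 Y134.37 F3060
G1 X79.55 Y147.60 F3060
G1 X81.73 Y161.02 F3060
G1 X85.06 Y174.63 F3060
G1 X89.52 Y188.42 F3060
G1 X95.13 Y202.41 F3060
M5
G0 X22.70 Y242.64
M3 S203
G1 X46.62 Y242.64 F3060
G1 X46.62 Y180.92 F3060
G1 X22.70 Y180.92 F3060
G1 X22.70 Y242.64 F3060
M5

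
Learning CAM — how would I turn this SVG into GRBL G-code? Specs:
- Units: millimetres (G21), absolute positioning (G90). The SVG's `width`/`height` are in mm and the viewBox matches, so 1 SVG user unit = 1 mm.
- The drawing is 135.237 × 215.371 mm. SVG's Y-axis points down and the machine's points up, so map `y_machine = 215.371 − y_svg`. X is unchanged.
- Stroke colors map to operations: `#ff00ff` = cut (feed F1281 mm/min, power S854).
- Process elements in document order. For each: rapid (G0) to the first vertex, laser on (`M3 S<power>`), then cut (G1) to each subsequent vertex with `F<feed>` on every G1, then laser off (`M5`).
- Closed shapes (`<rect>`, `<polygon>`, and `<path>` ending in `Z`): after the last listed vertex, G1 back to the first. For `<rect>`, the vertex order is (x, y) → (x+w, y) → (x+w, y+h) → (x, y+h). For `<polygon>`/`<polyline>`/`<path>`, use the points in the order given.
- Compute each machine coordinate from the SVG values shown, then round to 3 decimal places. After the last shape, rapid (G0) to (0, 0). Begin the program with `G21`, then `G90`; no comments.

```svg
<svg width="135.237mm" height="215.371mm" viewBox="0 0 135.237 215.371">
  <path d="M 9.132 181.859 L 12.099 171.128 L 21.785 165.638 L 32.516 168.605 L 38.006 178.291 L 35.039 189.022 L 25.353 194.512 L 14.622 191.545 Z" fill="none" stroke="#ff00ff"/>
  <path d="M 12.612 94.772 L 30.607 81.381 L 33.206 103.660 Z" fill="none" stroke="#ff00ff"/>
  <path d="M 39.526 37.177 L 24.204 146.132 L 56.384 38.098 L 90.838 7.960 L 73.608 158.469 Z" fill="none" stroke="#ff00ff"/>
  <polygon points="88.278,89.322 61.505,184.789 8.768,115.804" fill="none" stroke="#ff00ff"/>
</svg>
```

1 u = 1 mm; y_m = 215.371 − y.

[1] `<path>` regular polygon, #ff00ff→cut S854 F1281: (9.132,33.512) → (12.099,44.243) → (21.785,49.733) → (32.516,46.766) → (38.006,37.080) → (35.039,26.349) → (25.353,20.859) → (14.622,23.826) → (9.132,33.512) (closed)

[2] `<path>` regular polygon, #ff00ff→cut S854 F1281: (12.612,120.599) → (30.607,133.990) → (33.206,111.711) → (12.612,120.599) (closed)

[3] `<path>` closed polygon, #ff00ff→cut S854 F1281: (39.526,178.194) → (24.204,69.239) → (56.384,177.273) → (90.838,207.411) → (73.608,56.902) → (39.526,178.194) (closed)

[4] `<polygon>` closed polygon, #ff00ff→cut S854 F1281: (88.278,126.049) → (61.505,30.582) → (8.768,99.567) → (88.278,126.049) (closed)

G21
G90
G0 X9.132 Y33.512
M3 S854
G1 X12.099 Y44.243 F1281
G1 X21.785 Y49.733 F1281
G1 X32.516 Y46.766 F1281
G1 X38.006 Y37.080 F1281
G1 X35.039 Y26.349 F1281
G1 X25.353 Y20.859 F1281
G1 X14.622 Y23.826 F1281
G1 X9.132 Y33.512 F1281
M5
G0 X12.612 Y120.599
M3 S854
G1 X30.607 Y133.990 F1281
G1 X33.206 Y111.711 F1281
G1 X12.612 Y120.599 F1281
M5
G0 X39.526 Y178.194
M3 S854
G1 X24.204 Y69.239 F1281
G1 X56.384 Y177.273 F1281
G1 X90.838 Y207.411 F1281
G1 X73.608 Y56.902 F1281
G1 X39.526 Y178.194 F1281
M5
G0 X88.278 Y126.049
M3 S854
G1 X61.505 Y30.582 F1281
G1 X8.768 Y99.567 F1281
G1 X88.278 Y126.049 F1281
M5
G0 X0.000 Y0.000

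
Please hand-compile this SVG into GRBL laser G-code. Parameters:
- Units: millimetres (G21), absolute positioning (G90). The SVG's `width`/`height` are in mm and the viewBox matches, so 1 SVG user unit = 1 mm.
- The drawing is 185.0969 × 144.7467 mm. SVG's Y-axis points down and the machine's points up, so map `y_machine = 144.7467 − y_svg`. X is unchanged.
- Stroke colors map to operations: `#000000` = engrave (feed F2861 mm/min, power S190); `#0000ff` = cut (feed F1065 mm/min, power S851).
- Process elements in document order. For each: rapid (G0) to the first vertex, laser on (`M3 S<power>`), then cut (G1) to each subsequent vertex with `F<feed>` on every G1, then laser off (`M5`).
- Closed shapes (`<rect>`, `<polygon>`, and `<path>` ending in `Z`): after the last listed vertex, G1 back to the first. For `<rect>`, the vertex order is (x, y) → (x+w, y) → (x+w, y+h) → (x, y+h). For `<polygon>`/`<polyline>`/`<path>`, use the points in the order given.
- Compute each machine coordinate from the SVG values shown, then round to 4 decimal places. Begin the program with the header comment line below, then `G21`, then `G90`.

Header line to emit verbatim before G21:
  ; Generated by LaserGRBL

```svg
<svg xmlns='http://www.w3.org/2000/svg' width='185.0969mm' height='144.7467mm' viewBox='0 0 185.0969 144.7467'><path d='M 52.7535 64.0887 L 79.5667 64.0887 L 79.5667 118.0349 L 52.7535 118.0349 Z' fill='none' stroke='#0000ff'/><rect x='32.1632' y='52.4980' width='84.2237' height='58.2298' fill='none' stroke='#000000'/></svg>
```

1 u = 1 mm; y_m = 144.7467 − y.

[1] `<path>` rectangle, #0000ff→cut S851 F1065: (52.7535,80.6580) → (79.5667,80.6580) → (79.5667,26.7118) → (52.7535,26.7118) → (52.7535,80.6580) (closed)

[2] `<rect>` rectangle, #000000→engrave S190 F2861: (32.1632,92.2487) → (116.3869,92.2487) → (116.3869,34.0189) → (32.1632,34.0189) → (32.1632,92.2487) (closed)

; Generated by LaserGRBL
G21
G90
G0 X52.7535 Y80.6580
M3 S851
G1 X79.5667 Y80.6580 F1065
G1 X79.5667 Y26.7118 F1065
G1 X52.7535 Y26.7118 F1065
G1 X52.7535 Y80.6580 F1065
M5
G0 X32.1632 Y92.2487
M3 S190
G1 X116.3869 Y92.2487 F2861
G1 X116.3869 Y34.0189 F2861
G1 X32.1632 Y34.0189 F2861
G1 X32.1632 Y92.2487 F2861
M5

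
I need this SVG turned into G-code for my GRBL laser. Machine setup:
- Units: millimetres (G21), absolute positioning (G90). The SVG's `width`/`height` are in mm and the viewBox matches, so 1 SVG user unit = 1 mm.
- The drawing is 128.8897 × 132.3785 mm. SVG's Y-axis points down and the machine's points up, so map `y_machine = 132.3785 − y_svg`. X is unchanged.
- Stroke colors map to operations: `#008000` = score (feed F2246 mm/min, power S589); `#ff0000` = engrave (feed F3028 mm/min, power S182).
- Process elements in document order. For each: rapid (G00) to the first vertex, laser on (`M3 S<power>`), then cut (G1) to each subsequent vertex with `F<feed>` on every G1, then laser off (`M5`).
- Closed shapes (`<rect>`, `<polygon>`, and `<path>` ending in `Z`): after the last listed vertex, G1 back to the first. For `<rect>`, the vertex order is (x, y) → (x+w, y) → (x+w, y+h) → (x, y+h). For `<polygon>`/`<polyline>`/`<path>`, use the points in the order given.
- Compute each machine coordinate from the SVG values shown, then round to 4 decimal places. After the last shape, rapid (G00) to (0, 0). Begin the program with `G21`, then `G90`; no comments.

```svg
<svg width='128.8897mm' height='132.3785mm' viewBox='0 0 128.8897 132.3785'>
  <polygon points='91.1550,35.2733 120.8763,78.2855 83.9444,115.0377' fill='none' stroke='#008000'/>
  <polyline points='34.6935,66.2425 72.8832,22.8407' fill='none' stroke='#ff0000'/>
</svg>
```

Since the viewBox matches the mm dimensions, user units are millimetres directly. The only transform is the Y-flip y_m = 132.3785 − y_svg.

Shape 1 is a closed polygon drawn with `<polygon>`. Its stroke #008000 means score at S589, F2246. After flipping Y the toolpath is (91.1550,97.1052) → (120.8763,54.0930) → (83.9444,17.3408) → (91.1550,97.1052), returning to the start.

Shape 2 is a line segment drawn with `<polyline>`. Its stroke #ff0000 means engrave at S182, F3028. After flipping Y the toolpath is (34.6935,66.1360) → (72.8832,109.5378).

G21
G90
G00 X91.1550 Y97.1052
M3 S589
G1 X120.8763 Y54.0930 F2246
G1 X83.9444 Y17.3408 F2246
G1 X91.1550 Y97.1052 F2246
M5
G00 X34.6935 Y66.1360
M3 S182
G1 X72.8832 Y109.5378 F3028
M5
G00 X0.0000 Y0.0000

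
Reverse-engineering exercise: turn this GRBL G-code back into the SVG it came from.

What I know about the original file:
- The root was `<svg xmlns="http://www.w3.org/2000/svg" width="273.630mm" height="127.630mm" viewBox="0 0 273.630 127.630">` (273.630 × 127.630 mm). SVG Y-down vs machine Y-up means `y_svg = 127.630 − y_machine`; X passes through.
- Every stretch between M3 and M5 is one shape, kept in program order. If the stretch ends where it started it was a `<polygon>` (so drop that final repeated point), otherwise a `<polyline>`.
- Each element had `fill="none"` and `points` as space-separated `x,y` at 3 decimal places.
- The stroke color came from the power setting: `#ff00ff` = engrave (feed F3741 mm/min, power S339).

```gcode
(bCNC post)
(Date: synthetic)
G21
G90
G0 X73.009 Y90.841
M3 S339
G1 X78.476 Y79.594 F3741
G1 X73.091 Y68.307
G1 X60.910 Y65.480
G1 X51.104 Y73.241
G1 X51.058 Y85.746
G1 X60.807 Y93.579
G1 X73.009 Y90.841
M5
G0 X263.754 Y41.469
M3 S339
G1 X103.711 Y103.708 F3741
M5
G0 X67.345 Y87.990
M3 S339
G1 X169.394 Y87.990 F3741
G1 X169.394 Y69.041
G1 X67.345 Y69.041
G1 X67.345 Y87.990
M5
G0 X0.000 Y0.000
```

Machine Y-up, SVG Y-down with viewBox height 127.630, so y_svg = 127.630 − y_machine; X carries over. Every run uses S339, so all elements get stroke `#ff00ff` (engrave).

Run 1: The run returns to its start, so emit a `<polygon>` with points (Y-flipped): 73.009,36.789 78.476,48.036 73.091,59.323 60.910,62.150 51.104,54.389 51.058,41.884 60.807,34.051.

Run 2: The run is open, so emit a `<polyline>` with points (Y-flipped): 263.754,86.161 103.711,23.922.

Run 3: The run returns to its start, so emit a `<polygon>` with points (Y-flipped): 67.345,39.640 169.394,39.640 169.394,58.589 67.345,58.589.

<svg xmlns="http://www.w3.org/2000/svg" width="273.630mm" height="127.630mm" viewBox="0 0 273.630 127.630">
  <polygon points="73.009,36.789 78.476,48.036 73.091,59.323 60.910,62.150 51.104,54.389 51.058,41.884 60.807,34.051" fill="none" stroke="#ff00ff"/>
  <polyline points="263.754,86.161 103.711,23.922" fill="none" stroke="#ff00ff"/>
  <polygon points="67.345,39.640 169.394,39.640 169.394,58.589 67.345,58.589" fill="none" stroke="#ff00ff"/>
</svg>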